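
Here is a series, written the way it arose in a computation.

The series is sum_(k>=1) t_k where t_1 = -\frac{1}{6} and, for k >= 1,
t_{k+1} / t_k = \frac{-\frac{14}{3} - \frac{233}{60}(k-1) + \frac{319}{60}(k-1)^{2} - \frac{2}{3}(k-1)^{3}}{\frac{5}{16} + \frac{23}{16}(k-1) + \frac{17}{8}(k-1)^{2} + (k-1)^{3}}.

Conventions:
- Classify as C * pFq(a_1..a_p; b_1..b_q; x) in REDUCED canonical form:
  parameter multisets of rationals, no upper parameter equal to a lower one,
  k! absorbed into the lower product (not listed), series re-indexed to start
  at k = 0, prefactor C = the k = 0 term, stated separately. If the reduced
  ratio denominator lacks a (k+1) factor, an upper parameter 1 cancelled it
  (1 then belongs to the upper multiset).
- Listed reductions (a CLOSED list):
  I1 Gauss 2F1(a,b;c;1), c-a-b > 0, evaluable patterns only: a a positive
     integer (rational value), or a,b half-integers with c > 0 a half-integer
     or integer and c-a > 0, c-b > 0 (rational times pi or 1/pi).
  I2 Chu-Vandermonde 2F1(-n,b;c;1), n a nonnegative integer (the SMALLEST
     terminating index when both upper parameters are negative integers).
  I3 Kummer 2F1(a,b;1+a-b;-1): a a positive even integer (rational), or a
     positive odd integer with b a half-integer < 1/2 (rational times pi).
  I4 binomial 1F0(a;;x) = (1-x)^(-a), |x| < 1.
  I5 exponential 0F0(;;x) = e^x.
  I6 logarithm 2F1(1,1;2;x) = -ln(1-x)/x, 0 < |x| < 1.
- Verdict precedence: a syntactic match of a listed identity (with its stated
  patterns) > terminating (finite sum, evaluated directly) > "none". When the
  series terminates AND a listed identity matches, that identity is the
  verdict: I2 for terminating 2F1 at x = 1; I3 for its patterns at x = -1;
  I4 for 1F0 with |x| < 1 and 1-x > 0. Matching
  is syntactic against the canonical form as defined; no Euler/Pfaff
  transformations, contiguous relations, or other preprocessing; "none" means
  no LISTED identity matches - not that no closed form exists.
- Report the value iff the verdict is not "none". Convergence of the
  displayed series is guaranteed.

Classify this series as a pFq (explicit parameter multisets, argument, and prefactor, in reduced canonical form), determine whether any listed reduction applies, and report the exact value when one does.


First insight: t_0 being -\frac{1}{6}, the parameter 5/8 appears in both the upper and lower lists and cancels.
Term ratio: r(k) = -\frac{2}{3} * (k-7) (k-\frac{8}{5}) / [(k+\frac{1}{2}) (k+1)] ; factor over Q: parameters, x = -\frac{2}{3}, and C = -\frac{1}{6}.

With C = -\frac{1}{6}: the canonical form is 2F1(-7, -\frac{8}{5}; \frac{1}{2}; -\frac{2}{3}). Verdict: terminating at k = 7: the factor (-7)_k kills every later term; summing the 8 survivors is exact. Sum: -\frac{308601075119}{2198960156250}.


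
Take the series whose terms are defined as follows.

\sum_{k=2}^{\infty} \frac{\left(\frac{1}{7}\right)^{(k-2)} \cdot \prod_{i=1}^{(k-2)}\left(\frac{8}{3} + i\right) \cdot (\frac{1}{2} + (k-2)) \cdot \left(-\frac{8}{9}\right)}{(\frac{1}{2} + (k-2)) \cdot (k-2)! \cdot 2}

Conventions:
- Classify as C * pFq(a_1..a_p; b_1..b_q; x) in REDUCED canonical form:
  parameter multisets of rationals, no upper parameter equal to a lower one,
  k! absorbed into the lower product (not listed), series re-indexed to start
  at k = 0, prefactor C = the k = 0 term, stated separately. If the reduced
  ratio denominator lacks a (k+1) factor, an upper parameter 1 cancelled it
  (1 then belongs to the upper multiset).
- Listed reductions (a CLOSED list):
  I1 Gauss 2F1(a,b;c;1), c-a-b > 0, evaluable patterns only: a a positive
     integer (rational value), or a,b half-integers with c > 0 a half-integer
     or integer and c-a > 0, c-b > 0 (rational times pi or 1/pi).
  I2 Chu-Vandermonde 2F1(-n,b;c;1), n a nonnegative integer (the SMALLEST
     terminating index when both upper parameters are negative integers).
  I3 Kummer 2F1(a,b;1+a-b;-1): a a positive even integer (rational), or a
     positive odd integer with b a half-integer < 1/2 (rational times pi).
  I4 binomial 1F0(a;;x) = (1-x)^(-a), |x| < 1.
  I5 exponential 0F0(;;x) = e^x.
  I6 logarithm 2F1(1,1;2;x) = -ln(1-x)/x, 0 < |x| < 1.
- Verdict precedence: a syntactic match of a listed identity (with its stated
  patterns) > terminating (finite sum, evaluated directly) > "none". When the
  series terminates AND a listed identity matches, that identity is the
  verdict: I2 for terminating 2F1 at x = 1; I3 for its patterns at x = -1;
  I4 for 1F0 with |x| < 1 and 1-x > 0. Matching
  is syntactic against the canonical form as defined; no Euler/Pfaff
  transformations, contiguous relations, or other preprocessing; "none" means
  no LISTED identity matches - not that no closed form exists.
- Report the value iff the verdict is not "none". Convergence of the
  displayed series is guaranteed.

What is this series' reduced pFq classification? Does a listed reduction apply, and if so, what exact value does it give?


The tell: x = \frac{1}{7} and the running product (C = -4/9) telescopes to a rising factorial.
Consecutive-term ratio: r(k) = \frac{1}{7} * (k+\frac{11}{3}) / [(k+1)] ; factor over Q: parameters, x = \frac{1}{7}, and C = -\frac{4}{9}.

This is -\frac{4}{9} * 1F0(\frac{11}{3}; -; \frac{1}{7}) in reduced canonical form. Verdict (x = \frac{1}{7}): binomial (I4) applies (the 1F0 binomial series: exponent -11/3, x = \frac{1}{7}). Exact value: \left(-\frac{4}{9}\right) \cdot \left(\frac{6}{7}\right)^{-\frac{11}{3}}.


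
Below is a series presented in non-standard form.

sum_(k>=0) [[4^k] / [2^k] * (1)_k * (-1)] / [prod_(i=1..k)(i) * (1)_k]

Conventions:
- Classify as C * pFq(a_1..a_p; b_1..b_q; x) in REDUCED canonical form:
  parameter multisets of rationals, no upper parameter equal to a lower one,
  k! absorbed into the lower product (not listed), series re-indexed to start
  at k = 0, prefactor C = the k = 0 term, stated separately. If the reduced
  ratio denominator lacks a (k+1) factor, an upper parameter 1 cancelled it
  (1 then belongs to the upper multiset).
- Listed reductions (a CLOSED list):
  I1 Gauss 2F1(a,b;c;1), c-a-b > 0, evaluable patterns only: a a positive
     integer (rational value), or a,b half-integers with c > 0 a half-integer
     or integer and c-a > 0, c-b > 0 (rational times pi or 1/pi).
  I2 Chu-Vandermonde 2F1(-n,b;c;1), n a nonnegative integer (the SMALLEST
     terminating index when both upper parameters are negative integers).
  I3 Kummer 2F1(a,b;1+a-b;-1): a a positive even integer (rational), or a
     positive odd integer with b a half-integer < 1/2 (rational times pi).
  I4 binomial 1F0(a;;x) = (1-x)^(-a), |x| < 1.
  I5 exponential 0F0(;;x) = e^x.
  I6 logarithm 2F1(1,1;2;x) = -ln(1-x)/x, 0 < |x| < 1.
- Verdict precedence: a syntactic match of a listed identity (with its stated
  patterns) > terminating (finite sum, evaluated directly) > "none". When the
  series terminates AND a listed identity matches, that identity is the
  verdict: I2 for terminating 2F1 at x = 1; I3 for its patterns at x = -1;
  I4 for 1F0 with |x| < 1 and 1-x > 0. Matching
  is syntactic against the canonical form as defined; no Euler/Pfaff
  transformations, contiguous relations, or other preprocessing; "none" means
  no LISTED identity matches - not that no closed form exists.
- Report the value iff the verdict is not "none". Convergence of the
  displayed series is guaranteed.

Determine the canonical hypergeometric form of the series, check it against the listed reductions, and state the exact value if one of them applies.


At argument 2: a 0F0 with upper {-}, lower {-}, scaled by C = -1. Verdict (x = 2): the exponential series (I5) applies (the 0F0 exponential series at x = 2). Sum: (-1) * e^(2).

First insight: x = 2 and the parameter 1 appears in both the upper and lower lists and cancels.
Term ratio: r(k) = 2 * 1 / [(k+1)] - poly over poly, x = 2 from leading terms; C = -1 at k = 0.


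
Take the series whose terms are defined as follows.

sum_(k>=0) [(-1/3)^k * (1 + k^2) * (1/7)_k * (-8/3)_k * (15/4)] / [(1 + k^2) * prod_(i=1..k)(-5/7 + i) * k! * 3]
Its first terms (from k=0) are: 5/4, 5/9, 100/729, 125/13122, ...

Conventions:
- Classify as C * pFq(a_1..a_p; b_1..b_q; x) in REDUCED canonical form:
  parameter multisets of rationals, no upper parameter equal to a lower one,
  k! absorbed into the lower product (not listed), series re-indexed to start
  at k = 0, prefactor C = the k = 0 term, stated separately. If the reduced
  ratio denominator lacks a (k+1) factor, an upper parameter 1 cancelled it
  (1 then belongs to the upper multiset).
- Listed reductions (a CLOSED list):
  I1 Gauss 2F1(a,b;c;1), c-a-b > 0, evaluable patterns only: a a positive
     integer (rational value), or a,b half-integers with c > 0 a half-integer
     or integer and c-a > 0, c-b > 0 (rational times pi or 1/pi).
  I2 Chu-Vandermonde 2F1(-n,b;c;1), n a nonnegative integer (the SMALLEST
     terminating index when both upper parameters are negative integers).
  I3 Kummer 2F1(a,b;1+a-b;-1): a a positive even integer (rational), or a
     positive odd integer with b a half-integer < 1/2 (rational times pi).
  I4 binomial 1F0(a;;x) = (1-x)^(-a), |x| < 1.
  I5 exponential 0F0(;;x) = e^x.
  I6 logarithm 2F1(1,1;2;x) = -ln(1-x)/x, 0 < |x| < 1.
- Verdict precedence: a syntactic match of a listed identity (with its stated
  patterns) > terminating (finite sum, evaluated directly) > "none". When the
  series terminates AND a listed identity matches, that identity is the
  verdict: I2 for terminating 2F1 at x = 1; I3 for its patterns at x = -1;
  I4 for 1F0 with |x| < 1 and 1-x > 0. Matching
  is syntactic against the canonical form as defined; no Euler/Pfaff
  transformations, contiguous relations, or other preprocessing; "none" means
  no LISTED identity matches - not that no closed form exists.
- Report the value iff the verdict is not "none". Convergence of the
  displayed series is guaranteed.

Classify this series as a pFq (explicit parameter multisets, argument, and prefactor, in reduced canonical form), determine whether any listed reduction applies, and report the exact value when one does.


At argument -1/3: a 2F1 with upper {-8/3, 1/7}, lower {2/7}, scaled by C = 5/4. Verdict: none here - no I1-I6 shape fits x = -1/3 with lower {2/7}.

Key observation: x = (-1/3) and k^2 + 1 divides numerator and denominator alike; C = 5/4, x = -1/3 after cancelling.
Ratio: r(k) = (-1/3) * (k-8/3) (k+1/7) / [(k+2/7) (k+1)] ; factor over Q: parameters, x = (-1/3), and C = 5/4.


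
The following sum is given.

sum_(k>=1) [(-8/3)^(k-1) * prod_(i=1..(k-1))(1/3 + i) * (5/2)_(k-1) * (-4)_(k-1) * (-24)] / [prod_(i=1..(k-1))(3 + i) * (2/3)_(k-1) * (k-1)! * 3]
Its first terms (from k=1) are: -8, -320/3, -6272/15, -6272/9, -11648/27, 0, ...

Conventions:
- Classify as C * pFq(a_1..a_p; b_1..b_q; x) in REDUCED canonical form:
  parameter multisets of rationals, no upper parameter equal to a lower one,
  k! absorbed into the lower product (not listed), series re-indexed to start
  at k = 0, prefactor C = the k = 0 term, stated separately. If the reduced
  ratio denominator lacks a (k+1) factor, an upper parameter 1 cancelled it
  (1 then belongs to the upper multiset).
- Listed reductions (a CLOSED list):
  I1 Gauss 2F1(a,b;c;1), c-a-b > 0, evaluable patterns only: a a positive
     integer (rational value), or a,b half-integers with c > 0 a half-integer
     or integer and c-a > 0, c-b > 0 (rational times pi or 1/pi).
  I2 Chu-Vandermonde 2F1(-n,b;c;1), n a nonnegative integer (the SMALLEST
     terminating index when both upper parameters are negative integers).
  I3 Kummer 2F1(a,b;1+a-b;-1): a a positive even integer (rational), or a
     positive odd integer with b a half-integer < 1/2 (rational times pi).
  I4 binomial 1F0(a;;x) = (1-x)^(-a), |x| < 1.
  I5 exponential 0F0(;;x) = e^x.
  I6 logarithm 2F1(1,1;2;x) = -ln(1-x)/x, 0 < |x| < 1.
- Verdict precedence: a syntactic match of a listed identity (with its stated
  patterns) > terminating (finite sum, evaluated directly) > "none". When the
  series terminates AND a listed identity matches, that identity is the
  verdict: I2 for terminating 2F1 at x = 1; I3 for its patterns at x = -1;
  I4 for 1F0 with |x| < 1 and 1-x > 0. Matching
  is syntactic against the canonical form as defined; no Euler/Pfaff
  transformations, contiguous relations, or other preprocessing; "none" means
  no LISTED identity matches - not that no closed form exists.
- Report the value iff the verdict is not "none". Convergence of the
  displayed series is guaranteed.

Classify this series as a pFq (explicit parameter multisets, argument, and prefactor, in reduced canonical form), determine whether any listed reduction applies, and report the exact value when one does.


Classification (C = -8): 3F2 with upper {-4, 4/3, 5/2}, lower {2/3, 4}, argument x = -8/3. Verdict: terminating. With -4 upstairs the series is a 5-term polynomial sum; evaluated term by term. Its exact value is -224248/135.

Key step: with t_0 = -8, the lower running product (prefactor -8) is a rising factorial.
Term ratio: r(k) = (-8/3) * (k-4) (k+4/3) (k+5/2) / [(k+2/3) (k+4) (k+1)] - rational in k. x = (-8/3); t_0 = -8; negate the roots.


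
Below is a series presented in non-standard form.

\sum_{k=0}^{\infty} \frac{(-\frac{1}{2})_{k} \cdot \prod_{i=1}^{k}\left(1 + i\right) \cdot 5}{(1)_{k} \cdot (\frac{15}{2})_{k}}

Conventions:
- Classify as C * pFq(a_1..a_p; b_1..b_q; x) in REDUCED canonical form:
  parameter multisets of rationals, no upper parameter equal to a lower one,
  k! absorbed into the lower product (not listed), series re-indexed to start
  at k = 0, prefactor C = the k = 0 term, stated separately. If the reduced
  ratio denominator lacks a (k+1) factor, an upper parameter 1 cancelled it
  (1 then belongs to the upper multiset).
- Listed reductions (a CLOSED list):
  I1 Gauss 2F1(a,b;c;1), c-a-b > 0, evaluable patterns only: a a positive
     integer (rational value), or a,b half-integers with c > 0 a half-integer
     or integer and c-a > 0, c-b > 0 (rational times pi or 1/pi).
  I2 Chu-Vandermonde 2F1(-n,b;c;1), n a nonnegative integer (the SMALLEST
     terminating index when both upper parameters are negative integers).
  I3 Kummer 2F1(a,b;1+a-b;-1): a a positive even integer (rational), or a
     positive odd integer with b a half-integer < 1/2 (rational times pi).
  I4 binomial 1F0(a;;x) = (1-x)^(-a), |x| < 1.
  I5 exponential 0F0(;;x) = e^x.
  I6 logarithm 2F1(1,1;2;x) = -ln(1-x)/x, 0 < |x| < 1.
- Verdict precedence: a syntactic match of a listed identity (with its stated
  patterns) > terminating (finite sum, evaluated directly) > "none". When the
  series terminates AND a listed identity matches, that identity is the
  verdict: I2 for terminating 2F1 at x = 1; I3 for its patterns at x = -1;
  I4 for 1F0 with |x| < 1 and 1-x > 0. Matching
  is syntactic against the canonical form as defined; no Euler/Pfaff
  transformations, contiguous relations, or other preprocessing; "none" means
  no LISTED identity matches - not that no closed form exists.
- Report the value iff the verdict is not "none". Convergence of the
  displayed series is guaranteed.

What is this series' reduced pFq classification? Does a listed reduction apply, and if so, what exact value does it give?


At argument 1: a 2F1 with upper {-\frac{1}{2}, 2}, lower {\frac{15}{2}}, scaled by C = 5. Verdict: Gauss's theorem (I1) applies (x = 1: the Gamma ratio telescopes since c-a-b = 6 > 0 and a = 2 in Z>0). Its exact value is \frac{715}{168}.

Structural cue: from the first term 5: (1)_k (C = 5) is k! itself.
Adjacent-term ratio: r(k) = 1 * (k-\frac{1}{2}) (k+2) / [(k+\frac{15}{2}) (k+1)] - poly over poly, x = 1 from leading terms; C = 5 at k = 0.


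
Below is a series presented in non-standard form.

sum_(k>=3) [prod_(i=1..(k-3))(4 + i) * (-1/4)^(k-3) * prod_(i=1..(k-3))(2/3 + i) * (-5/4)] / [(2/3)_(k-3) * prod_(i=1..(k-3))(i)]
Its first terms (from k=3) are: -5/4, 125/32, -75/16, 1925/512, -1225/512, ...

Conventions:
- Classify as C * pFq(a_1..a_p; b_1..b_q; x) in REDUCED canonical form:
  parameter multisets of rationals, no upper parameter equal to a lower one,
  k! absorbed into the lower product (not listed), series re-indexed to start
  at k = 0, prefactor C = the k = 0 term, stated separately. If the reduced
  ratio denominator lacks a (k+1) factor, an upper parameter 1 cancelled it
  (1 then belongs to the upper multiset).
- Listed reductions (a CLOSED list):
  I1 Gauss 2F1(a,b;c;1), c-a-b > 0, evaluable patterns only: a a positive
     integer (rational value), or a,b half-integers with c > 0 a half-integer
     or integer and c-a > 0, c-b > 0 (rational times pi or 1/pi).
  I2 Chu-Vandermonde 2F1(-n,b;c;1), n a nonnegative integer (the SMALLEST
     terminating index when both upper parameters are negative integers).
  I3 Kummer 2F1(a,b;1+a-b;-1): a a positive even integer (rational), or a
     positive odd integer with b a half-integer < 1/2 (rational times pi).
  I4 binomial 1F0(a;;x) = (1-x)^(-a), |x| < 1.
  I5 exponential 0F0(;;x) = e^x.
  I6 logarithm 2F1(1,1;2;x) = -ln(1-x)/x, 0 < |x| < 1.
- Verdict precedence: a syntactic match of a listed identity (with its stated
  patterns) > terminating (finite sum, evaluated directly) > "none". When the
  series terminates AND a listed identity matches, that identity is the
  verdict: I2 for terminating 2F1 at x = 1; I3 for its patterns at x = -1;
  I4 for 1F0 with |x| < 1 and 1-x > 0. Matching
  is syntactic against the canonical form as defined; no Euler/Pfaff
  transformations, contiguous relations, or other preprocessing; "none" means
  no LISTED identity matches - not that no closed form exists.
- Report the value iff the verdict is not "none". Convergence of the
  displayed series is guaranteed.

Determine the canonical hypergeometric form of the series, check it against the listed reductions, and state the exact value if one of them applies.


The series (x = -1/4) is 2F1: upper {5/3, 5}, lower {2/3}, prefactor -5/4. Verdict: none - this 2F1 at x = -1/4 matches no listed pattern, and upper {5/3, 5} holds no stopper.

Key step: t_0 being -5/4, the product of the first k integers (C = -5/4) is k!.
Step ratio: r(k) = (-1/4) * (k+5/3) (k+5) / [(k+2/3) (k+1)] - rational; roots negated = parameters, x = (-1/4), C = -5/4.


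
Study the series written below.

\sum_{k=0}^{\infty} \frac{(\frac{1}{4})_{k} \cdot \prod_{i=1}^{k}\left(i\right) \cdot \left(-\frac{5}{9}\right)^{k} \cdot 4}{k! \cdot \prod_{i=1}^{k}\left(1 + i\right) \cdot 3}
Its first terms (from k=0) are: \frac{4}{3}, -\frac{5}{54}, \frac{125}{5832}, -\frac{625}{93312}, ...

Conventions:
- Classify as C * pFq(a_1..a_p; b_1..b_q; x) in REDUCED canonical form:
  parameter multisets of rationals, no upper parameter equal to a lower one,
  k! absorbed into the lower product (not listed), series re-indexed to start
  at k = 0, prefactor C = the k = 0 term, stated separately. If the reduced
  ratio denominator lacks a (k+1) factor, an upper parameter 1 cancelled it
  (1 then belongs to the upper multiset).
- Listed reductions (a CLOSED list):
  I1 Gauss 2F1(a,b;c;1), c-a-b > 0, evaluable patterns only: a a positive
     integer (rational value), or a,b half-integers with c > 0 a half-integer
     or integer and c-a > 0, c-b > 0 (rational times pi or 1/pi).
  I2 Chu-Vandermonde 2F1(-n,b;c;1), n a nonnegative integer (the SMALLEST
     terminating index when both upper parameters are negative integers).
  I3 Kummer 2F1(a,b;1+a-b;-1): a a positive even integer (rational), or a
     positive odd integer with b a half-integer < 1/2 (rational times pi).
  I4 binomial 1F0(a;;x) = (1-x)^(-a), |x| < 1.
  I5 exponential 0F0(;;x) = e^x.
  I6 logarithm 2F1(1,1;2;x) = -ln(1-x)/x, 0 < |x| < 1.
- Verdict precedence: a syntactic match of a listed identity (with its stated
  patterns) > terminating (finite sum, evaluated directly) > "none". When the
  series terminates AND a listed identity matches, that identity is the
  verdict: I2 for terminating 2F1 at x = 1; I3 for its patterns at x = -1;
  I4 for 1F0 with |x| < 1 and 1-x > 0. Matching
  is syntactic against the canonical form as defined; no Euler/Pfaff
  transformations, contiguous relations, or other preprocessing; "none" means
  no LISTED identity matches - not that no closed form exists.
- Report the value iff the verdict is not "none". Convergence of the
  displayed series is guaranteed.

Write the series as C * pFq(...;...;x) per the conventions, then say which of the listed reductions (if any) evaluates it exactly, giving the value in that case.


Classification (C = \frac{4}{3}): 2F1 with upper {\frac{1}{4}, 1}, lower {2}, argument x = -\frac{5}{9}. Verdict: none. Every listed pattern misses the 2F1 form at -\frac{5}{9}, upper {\frac{1}{4}, 1}.

Key step: t_0 being \frac{4}{3}, the constant factors (C = 4/3) combine into one prefactor.
Adjacent-term ratio: r(k) = -\frac{5}{9} * (k+\frac{1}{4}) (k+1) / [(k+2) (k+1)] - rational; roots negated = parameters, x = -\frac{5}{9}, C = \frac{4}{3}.


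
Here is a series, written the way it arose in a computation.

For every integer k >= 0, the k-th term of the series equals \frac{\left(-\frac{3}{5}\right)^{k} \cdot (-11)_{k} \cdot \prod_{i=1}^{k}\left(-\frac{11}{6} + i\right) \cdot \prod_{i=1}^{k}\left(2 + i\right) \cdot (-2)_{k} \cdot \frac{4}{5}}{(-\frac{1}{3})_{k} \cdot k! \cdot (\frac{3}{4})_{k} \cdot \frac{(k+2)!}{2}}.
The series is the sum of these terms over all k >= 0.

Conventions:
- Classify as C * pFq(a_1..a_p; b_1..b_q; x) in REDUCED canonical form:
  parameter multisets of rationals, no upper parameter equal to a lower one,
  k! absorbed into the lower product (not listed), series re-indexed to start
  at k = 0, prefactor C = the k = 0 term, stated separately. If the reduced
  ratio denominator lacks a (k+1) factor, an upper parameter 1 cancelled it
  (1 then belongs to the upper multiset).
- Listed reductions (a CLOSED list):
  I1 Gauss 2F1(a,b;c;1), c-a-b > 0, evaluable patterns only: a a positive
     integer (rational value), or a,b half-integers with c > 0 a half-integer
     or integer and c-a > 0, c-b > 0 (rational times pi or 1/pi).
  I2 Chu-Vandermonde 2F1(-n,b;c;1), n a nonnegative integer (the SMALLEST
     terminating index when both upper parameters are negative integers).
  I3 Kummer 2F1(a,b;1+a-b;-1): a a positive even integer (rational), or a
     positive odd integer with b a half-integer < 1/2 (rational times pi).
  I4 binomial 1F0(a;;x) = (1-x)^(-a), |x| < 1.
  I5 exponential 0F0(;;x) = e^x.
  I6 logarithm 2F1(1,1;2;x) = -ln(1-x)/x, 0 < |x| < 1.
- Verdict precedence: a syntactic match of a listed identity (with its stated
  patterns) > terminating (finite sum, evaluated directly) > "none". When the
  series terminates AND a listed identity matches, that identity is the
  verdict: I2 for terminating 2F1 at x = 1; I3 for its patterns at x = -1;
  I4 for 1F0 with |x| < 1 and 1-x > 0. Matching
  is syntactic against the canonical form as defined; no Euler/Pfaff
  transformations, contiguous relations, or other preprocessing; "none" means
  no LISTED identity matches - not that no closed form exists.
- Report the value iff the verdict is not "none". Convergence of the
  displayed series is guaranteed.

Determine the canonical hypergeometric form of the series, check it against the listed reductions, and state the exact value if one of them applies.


At argument -\frac{3}{5}: a 3F2 with upper {-11, -2, -\frac{5}{6}}, lower {-\frac{1}{3}, \frac{3}{4}}, scaled by C = \frac{4}{5}. Verdict: terminating - upper parameter -2 makes this a finite sum (last index 2), evaluated exactly. Its exact value is -\frac{676}{35}.

Key observation: from the first term \frac{4}{5}: the parameter 3 appears in both the upper and lower lists and cancels.
Step ratio: r(k) = -\frac{3}{5} * (k-11) (k-2) (k-\frac{5}{6}) / [(k-\frac{1}{3}) (k+\frac{3}{4}) (k+1)] - poly over poly, x = -\frac{3}{5} from leading terms; C = \frac{4}{5} at k = 0.


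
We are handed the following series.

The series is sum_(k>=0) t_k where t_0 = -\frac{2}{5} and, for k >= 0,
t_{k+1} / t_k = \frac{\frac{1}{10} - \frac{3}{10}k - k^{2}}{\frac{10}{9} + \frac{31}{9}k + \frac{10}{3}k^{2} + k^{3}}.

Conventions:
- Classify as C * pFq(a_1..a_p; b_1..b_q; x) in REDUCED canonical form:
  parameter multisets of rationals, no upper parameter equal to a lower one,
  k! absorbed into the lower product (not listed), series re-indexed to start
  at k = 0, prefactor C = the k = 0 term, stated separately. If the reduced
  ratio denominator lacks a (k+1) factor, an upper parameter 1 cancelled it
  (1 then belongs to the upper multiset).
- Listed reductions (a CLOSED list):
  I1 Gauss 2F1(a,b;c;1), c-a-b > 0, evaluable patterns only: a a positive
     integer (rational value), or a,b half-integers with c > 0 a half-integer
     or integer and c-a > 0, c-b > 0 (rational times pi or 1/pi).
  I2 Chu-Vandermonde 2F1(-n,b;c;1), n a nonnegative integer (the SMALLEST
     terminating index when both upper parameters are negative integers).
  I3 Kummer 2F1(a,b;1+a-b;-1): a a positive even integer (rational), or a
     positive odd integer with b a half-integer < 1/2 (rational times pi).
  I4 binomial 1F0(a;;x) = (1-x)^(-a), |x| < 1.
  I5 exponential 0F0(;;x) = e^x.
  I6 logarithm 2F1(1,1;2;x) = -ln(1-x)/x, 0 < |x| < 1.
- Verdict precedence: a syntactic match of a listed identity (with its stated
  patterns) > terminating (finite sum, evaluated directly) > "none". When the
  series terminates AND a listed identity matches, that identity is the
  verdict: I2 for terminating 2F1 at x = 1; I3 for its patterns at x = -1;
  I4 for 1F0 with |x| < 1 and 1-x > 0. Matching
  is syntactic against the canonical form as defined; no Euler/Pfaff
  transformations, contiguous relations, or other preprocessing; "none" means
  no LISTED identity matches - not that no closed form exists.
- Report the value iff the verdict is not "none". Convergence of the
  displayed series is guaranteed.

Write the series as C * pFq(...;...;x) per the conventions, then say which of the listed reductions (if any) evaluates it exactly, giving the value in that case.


x = -1 here; the reduced form reads 2F2, upper {-\frac{1}{5}, \frac{1}{2}}, lower {\frac{2}{3}, \frac{5}{3}}, C = -\frac{2}{5}. Verdict: none. A 2F2 with upper {-\frac{1}{5}, \frac{1}{2}} fits none of I1-I6 at x = -1; the sum runs forever.

Key step: t_0 being -\frac{2}{5}, factor the ratio over Q (C = -2/5): negated roots = parameters.
Adjacent-term ratio: r(k) = -1 * (k-\frac{1}{5}) (k+\frac{1}{2}) / [(k+\frac{2}{3}) (k+\frac{5}{3}) (k+1)] ; factor over Q: parameters, x = -1, and C = -\frac{2}{5}.


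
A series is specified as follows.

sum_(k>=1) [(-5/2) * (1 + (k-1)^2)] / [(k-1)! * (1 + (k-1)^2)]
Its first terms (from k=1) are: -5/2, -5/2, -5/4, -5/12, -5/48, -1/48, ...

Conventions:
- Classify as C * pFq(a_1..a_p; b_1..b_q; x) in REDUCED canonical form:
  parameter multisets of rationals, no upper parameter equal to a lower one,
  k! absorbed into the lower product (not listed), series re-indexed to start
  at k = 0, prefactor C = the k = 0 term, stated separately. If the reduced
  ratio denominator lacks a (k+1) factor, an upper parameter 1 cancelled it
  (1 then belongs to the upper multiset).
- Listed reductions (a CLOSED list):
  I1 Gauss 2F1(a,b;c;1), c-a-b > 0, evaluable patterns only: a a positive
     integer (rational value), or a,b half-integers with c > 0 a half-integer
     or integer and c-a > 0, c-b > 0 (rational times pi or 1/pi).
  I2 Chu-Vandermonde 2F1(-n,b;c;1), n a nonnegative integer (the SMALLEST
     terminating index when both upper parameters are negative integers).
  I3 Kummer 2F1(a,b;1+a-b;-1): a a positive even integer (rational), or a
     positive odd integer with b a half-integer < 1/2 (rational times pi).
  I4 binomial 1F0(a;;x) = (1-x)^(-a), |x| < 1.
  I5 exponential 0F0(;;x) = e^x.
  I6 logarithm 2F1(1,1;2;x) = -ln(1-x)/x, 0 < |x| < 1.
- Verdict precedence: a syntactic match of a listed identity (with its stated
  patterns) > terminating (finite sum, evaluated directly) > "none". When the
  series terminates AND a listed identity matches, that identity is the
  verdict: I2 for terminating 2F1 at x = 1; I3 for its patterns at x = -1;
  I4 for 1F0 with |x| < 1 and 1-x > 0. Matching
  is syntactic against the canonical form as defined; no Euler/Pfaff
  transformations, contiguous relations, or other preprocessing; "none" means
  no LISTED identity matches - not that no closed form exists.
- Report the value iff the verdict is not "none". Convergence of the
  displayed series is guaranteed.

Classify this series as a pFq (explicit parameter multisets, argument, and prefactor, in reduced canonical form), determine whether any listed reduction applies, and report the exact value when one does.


x = 1 here; the reduced form reads 0F0, upper {-}, lower {-}, C = -5/2. Verdict at x = 1: exponential (I5) matches (the 0F0 exponential series at x = 1). Value: (-5/2) * e^(1).

The tell: t_0 being -5/2, striking the common factor k^2 + 1 reduces the term (prefactor -5/2).
Ratio: r(k) = 1 * 1 / [(k+1)] - rational in k. x = 1; t_0 = -5/2; negate the roots.


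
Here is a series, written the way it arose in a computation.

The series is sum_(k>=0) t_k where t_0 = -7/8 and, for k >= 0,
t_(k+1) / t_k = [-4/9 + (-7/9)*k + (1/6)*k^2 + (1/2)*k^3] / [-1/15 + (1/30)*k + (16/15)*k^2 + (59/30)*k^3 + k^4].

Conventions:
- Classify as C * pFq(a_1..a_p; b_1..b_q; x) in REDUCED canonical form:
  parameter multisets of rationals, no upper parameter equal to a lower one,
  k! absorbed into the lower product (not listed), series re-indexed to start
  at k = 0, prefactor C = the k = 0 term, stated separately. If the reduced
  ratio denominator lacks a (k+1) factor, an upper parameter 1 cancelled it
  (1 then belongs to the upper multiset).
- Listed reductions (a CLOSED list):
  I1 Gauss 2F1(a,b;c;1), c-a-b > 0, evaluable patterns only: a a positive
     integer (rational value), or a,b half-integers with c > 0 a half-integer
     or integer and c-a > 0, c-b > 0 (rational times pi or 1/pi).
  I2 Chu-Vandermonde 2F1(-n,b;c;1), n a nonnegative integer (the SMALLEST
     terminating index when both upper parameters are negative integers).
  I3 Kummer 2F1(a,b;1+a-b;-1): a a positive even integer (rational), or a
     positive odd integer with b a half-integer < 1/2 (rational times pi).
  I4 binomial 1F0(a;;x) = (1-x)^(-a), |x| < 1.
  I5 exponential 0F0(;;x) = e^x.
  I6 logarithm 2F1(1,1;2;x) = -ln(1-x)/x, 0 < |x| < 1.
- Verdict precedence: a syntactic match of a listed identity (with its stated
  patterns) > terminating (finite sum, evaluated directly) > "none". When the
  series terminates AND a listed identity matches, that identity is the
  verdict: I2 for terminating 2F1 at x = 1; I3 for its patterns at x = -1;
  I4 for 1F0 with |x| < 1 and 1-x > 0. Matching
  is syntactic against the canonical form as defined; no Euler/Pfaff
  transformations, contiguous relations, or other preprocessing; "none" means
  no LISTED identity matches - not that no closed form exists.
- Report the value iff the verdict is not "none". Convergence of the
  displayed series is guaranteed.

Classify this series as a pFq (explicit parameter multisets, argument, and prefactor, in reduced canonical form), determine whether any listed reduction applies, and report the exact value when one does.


With C = -7/8: the canonical form is 2F2(-4/3, 1; -1/5, 1/2; 1/2). Verdict: no listed reduction: x = 1/2 and upper {-4/3, 1} fail every I1-I6 pattern.

First insight: t_0 = -7/8 here, and the ratio is unreduced: k + 2/3 divides both sides (C = -7/8).
Consecutive-term ratio: r(k) = (1/2) * (k-4/3) (k+1) / [(k-1/5) (k+1/2) (k+1)] ; factor over Q: parameters, x = (1/2), and C = -7/8.


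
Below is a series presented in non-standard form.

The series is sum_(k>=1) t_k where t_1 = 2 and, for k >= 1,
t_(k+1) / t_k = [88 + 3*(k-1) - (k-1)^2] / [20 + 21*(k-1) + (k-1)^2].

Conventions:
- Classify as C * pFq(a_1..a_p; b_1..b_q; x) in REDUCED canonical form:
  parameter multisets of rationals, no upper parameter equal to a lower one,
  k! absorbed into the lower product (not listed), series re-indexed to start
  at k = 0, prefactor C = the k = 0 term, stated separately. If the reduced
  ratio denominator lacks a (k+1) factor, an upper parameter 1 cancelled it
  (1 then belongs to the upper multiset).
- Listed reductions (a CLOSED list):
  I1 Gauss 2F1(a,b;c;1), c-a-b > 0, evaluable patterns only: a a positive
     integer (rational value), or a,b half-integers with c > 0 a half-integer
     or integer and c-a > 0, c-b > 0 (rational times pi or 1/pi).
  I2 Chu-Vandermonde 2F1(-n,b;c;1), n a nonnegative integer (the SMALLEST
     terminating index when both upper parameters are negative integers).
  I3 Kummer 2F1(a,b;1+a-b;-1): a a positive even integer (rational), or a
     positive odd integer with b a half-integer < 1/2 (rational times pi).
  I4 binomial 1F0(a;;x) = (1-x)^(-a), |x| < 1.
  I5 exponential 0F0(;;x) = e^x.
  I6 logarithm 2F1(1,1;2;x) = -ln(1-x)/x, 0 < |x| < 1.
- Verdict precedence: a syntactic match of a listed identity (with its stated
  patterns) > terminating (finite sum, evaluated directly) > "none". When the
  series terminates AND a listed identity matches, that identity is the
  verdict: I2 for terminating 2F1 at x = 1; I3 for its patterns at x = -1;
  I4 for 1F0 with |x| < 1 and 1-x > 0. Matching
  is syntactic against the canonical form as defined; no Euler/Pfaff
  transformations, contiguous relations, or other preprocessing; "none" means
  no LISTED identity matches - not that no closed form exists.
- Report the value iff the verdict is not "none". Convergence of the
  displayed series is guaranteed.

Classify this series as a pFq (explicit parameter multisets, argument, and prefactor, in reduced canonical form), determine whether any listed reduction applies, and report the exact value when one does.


With C = 2: the canonical form is 2F1(-11, 8; 20; -1). Verdict: this is Kummer's theorem (I3) (x = -1; c = 20 equals 1+a-b for upper {-11, 8}: listed pattern). Its exact value is 3876/35.

Key observation: t_0 being 2, roots of the ratio polynomials (C = 2, x = -1) are the negated parameters.
Consecutive-term ratio: r(k) = (-1) * (k-11) (k+8) / [(k+20) (k+1)] ; factor over Q: parameters, x = (-1), and C = 2.


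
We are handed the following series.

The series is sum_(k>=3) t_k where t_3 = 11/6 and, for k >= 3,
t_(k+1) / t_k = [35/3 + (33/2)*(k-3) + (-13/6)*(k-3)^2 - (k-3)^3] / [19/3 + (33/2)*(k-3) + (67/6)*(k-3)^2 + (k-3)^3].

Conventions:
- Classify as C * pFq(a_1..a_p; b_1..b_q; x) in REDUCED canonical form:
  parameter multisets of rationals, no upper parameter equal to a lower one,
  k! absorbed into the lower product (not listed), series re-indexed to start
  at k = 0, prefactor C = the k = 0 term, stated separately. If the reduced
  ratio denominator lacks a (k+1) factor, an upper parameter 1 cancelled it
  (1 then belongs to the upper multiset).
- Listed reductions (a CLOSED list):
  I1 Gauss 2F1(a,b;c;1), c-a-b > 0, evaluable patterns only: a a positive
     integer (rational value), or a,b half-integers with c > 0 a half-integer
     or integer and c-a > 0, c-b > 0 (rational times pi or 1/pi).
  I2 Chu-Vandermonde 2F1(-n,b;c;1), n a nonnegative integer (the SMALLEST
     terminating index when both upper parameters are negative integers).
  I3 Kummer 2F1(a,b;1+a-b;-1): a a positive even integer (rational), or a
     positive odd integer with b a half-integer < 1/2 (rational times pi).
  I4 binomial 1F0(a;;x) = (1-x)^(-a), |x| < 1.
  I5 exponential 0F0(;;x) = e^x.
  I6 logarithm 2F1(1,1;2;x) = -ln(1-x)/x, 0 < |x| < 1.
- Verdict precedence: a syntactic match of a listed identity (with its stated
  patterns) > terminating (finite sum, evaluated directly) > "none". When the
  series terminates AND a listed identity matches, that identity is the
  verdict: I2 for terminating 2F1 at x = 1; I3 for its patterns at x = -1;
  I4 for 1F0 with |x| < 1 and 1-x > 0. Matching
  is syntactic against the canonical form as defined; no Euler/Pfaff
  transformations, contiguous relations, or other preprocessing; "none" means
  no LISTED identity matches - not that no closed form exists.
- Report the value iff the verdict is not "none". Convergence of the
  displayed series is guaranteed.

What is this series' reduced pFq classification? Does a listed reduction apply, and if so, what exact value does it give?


With C = 11/6: the canonical form is 2F1(-7/2, 5; 19/2; -1). Verdict: the Kummer evaluation I3 applies (x = -1; c = 19/2 equals 1+a-b for upper {-7/2, 5}: listed pattern). Hence: (2807805/1048576) * pi.

Key observation: t_0 being 11/6, the expanded ratio factors over Q; prefactor 11/6, roots give parameters.
Adjacent-term ratio: r(k) = (-1) * (k-7/2) (k+5) / [(k+19/2) (k+1)] - rational in k, leading ratio (-1); with t_0 = 11/6, classification follows.


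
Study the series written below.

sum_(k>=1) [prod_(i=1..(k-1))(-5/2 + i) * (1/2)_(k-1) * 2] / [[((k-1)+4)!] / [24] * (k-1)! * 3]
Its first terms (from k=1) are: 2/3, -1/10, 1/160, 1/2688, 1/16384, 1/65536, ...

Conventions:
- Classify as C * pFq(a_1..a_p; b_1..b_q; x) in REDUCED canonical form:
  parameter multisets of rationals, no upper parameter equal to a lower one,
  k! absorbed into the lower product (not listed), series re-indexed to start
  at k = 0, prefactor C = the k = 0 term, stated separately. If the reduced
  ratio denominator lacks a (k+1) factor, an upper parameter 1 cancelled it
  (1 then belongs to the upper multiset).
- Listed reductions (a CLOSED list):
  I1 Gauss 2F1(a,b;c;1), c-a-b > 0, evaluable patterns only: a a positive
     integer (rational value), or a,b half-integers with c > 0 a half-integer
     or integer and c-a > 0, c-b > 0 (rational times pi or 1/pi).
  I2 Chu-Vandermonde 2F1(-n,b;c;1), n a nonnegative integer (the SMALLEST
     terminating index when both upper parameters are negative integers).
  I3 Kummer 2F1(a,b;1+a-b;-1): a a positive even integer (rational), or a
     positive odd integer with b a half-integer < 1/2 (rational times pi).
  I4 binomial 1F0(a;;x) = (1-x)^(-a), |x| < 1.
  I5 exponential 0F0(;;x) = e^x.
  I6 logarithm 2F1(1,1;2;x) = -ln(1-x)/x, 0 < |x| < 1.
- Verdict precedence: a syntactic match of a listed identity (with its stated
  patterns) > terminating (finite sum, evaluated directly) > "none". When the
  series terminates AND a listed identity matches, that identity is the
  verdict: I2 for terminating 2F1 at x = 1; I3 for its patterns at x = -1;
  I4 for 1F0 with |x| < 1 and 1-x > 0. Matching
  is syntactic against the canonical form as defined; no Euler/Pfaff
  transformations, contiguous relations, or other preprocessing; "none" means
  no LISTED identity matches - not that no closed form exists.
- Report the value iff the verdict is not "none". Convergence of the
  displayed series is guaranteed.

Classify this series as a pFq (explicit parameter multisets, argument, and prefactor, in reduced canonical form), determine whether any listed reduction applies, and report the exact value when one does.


At argument 1: a 2F1 with upper {-3/2, 1/2}, lower {5}, scaled by C = 2/3. Verdict: Gauss (I1, half-integer pattern) fires (x = 1; upper {-3/2, 1/2} half-integers, c = 5 in the evaluable pattern). Sum: (131072/72765) / pi.

Key observation: t_0 = 2/3 here, and the denominator's factorial ratio (C = 2/3) is a lower Pochhammer.
Consecutive-term ratio: r(k) = 1 * (k-3/2) (k+1/2) / [(k+5) (k+1)] - rational; roots negated = parameters, x = 1, C = 2/3.


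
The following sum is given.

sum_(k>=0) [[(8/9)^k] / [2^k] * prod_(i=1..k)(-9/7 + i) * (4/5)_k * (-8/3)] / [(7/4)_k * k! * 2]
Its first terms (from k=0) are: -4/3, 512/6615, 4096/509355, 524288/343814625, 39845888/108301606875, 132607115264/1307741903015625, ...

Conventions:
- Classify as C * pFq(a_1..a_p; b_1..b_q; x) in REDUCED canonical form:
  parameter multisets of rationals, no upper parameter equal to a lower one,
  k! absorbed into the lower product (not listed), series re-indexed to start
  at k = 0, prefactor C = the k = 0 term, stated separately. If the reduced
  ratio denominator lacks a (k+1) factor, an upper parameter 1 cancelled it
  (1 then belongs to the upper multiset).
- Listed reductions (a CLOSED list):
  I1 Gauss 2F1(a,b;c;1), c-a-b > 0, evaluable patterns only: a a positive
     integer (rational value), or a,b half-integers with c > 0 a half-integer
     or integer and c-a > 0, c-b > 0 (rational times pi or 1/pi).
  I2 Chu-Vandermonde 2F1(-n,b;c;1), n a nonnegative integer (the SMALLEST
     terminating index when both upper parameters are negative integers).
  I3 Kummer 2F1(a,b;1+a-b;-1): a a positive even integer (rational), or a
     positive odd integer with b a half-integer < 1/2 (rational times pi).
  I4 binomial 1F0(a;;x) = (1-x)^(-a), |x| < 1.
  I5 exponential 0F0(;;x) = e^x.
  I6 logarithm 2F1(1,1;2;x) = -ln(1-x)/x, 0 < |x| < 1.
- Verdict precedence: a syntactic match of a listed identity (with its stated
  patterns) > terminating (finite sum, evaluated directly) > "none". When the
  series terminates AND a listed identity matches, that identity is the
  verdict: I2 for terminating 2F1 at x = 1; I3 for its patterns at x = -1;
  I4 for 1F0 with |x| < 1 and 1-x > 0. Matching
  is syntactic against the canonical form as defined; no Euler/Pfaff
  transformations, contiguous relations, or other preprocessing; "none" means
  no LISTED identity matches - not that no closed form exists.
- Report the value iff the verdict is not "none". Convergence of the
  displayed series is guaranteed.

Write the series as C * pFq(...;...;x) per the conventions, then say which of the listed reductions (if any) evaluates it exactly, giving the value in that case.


This is -4/3 * 2F1(-2/7, 4/5; 7/4; 4/9) in reduced canonical form. Verdict: none (x = 4/9): each listed identity misses the multisets {-2/7, 4/5} ; {7/4}.

The tell: t_0 = -4/3 here, and the running product (C = -4/3) telescopes to a rising factorial.
Term ratio: r(k) = (4/9) * (k-2/7) (k+4/5) / [(k+7/4) (k+1)] - rational in k, leading ratio (4/9); with t_0 = -4/3, classification follows.
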